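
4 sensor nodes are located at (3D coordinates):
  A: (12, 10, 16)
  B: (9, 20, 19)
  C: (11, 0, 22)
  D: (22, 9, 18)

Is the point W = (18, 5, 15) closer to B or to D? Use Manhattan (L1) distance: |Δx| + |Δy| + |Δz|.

d(W,B) = |18−9| + |5−20| + |15−19| = 9 + 15 + 4 = 28
d(W,D) = |18−22| + |5−9| + |15−18| = 4 + 4 + 3 = 11
28 > 11, so D is closer.

D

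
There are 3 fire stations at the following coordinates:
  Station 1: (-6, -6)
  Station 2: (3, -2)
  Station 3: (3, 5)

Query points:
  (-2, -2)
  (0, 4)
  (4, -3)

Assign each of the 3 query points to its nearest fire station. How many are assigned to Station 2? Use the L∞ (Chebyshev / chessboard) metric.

(-2, -2) — d to each: Station 1:4, Station 2:5, Station 3:7 → nearest is Station 1
(0, 4) — d to each: Station 1:10, Station 2:6, Station 3:3 → nearest is Station 3
(4, -3) — d to each: Station 1:10, Station 2:1, Station 3:8 → nearest is Station 2
1 of the 3 points has Station 2 as nearest.

1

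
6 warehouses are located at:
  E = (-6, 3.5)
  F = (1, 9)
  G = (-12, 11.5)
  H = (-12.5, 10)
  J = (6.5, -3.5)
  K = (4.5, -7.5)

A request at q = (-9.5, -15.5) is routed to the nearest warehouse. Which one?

Since √ is increasing, it suffices to compare squared distances:
|qE|² = (-9.5−(-6))² + (-15.5−3.5)² = 12.25 + 361 = 373.25
|qF|² = (-9.5−1)² + (-15.5−9)² = 110.25 + 600.25 = 710.5
|qG|² = (-9.5−(-12))² + (-15.5−11.5)² = 6.25 + 729 = 735.25
|qH|² = (-9.5−(-12.5))² + (-15.5−10)² = 9 + 650.25 = 659.25
|qJ|² = (-9.5−6.5)² + (-15.5−(-3.5))² = 256 + 144 = 400
|qK|² = (-9.5−4.5)² + (-15.5−(-7.5))² = 196 + 64 = 260
The smallest is to K, so q lies in the Voronoi region of K.

K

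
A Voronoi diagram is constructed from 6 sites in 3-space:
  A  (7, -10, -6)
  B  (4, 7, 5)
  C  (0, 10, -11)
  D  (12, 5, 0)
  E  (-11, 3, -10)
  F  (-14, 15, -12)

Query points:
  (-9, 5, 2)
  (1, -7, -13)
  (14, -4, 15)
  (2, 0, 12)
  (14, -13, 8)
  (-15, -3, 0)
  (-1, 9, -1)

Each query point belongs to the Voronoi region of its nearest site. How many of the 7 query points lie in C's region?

(-9, 5, 2) — d² to each: A:545, B:182, C:275, D:445, E:152, F:321 → nearest is E
(1, -7, -13) — d² to each: A:94, B:529, C:294, D:434, E:253, F:710 → nearest is A
(14, -4, 15) — d² to each: A:526, B:321, C:1068, D:310, E:1299, F:1874 → nearest is D
(2, 0, 12) — d² to each: A:449, B:102, C:633, D:269, E:662, F:1057 → nearest is B
(14, -13, 8) — d² to each: A:254, B:509, C:1086, D:392, E:1205, F:1968 → nearest is A
(-15, -3, 0) — d² to each: A:569, B:486, C:515, D:793, E:152, F:469 → nearest is E
(-1, 9, -1) — d² to each: A:450, B:65, C:102, D:186, E:217, F:326 → nearest is B
0 of the 7 points have C as nearest.

0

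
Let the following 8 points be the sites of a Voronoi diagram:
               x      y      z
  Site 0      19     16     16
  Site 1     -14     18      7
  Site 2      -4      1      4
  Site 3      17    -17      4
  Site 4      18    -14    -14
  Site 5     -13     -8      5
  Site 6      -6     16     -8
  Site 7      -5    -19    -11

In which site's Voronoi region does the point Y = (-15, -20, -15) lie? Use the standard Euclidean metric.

Site 7

Since √ is increasing, it suffices to compare squared distances:
d²(Y, Site 0) = (-15−19)² + (-20−16)² + (-15−16)² = 1156 + 1296 + 961 = 3413
d²(Y, Site 1) = (-15−(-14))² + (-20−18)² + (-15−7)² = 1 + 1444 + 484 = 1929
d²(Y, Site 2) = (-15−(-4))² + (-20−1)² + (-15−4)² = 121 + 441 + 361 = 923
d²(Y, Site 3) = (-15−17)² + (-20−(-17))² + (-15−4)² = 1024 + 9 + 361 = 1394
d²(Y, Site 4) = (-15−18)² + (-20−(-14))² + (-15−(-14))² = 1089 + 36 + 1 = 1126
d²(Y, Site 5) = (-15−(-13))² + (-20−(-8))² + (-15−5)² = 4 + 144 + 400 = 548
d²(Y, Site 6) = (-15−(-6))² + (-20−16)² + (-15−(-8))² = 81 + 1296 + 49 = 1426
d²(Y, Site 7) = (-15−(-5))² + (-20−(-19))² + (-15−(-11))² = 100 + 1 + 16 = 117
Site 7 is nearest.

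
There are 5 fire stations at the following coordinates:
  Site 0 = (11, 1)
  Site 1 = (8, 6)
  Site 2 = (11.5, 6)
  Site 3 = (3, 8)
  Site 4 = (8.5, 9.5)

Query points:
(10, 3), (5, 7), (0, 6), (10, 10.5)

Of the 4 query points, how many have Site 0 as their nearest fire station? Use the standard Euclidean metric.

(10, 3) — d² to each: Site 0:5, Site 1:13, Site 2:11.25, Site 3:74, Site 4:44.5 → nearest is Site 0
(5, 7) — d² to each: Site 0:72, Site 1:10, Site 2:43.25, Site 3:5, Site 4:18.5 → nearest is Site 3
(0, 6) — d² to each: Site 0:146, Site 1:64, Site 2:132.25, Site 3:13, Site 4:84.5 → nearest is Site 3
(10, 10.5) — d² to each: Site 0:91.25, Site 1:24.25, Site 2:22.5, Site 3:55.25, Site 4:3.25 → nearest is Site 4
1 of the 4 points has Site 0 as nearest.

1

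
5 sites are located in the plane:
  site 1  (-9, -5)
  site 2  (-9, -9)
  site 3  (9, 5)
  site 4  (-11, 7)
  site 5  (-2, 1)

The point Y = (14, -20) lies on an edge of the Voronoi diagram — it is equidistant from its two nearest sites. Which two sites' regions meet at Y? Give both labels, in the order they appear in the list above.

Squared distances from Y to each site:
d²(Y, site 1) = 529 + 225 = 754
d²(Y, site 2) = 529 + 121 = 650
d²(Y, site 3) = 25 + 625 = 650
d²(Y, site 4) = 625 + 729 = 1354
d²(Y, site 5) = 256 + 441 = 697
Y is equidistant from site 2 and site 3 (both at squared distance 650), and every other site is strictly farther — so Y lies on the site 2–site 3 Voronoi edge.

site 2 and site 3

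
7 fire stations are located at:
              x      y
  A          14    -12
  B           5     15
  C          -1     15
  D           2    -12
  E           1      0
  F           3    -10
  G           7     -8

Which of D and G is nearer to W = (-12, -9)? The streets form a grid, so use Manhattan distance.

D

d(W,D) = |-12−2| + |-9−(-12)| = 14 + 3 = 17
d(W,G) = |-12−7| + |-9−(-8)| = 19 + 1 = 20
17 < 20, so D is closer.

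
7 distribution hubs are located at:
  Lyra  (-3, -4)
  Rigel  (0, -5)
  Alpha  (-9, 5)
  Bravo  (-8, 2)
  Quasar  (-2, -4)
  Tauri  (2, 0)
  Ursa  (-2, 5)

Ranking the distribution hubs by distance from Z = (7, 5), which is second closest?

Compare squared distances (the ordering matches that of the actual distances):
d²(Z, Lyra) = (7−(-3))² + (5−(-4))² = 100 + 81 = 181
d²(Z, Rigel) = (7−0)² + (5−(-5))² = 49 + 100 = 149
d²(Z, Alpha) = (7−(-9))² + (5−5)² = 256 + 0 = 256
d²(Z, Bravo) = (7−(-8))² + (5−2)² = 225 + 9 = 234
d²(Z, Quasar) = (7−(-2))² + (5−(-4))² = 81 + 81 = 162
d²(Z, Tauri) = (7−2)² + (5−0)² = 25 + 25 = 50
d²(Z, Ursa) = (7−(-2))² + (5−5)² = 81 + 0 = 81
Sorted ascending: Tauri, Ursa, Rigel, … — the second-nearest is Ursa.

Ursa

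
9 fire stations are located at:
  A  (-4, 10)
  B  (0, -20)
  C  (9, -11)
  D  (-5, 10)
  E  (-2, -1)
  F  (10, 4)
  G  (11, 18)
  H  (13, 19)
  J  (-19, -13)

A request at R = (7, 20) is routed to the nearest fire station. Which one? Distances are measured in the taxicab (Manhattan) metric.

d(R,A) = |7−(-4)| + |20−10| = 11 + 10 = 21
d(R,B) = |7−0| + |20−(-20)| = 7 + 40 = 47
d(R,C) = |7−9| + |20−(-11)| = 2 + 31 = 33
d(R,D) = |7−(-5)| + |20−10| = 12 + 10 = 22
d(R,E) = |7−(-2)| + |20−(-1)| = 9 + 21 = 30
d(R,F) = |7−10| + |20−4| = 3 + 16 = 19
d(R,G) = |7−11| + |20−18| = 4 + 2 = 6
d(R,H) = |7−13| + |20−19| = 6 + 1 = 7
d(R,J) = |7−(-19)| + |20−(-13)| = 26 + 33 = 59
The smallest is to G, so R lies in the Voronoi region of G.

G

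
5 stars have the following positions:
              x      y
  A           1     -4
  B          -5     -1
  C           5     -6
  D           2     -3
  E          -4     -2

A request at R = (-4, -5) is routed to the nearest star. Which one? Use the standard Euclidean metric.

Since √ is increasing, it suffices to compare squared distances:
|RA|² = 25 + 1 = 26
|RB|² = 1 + 16 = 17
|RC|² = 81 + 1 = 82
|RD|² = 36 + 4 = 40
|RE|² = 0 + 9 = 9
Minimum is at E.

E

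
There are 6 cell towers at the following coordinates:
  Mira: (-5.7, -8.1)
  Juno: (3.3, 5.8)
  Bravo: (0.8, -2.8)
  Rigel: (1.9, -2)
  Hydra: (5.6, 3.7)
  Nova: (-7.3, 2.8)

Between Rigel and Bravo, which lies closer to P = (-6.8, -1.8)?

Compare squared distances:
d²(P, Rigel) = (-6.8−1.9)² + (-1.8−(-2))² = 75.69 + 0.04 = 75.73
d²(P, Bravo) = (-6.8−0.8)² + (-1.8−(-2.8))² = 57.76 + 1 = 58.76
75.73 > 58.76, so Bravo is closer.

Bravo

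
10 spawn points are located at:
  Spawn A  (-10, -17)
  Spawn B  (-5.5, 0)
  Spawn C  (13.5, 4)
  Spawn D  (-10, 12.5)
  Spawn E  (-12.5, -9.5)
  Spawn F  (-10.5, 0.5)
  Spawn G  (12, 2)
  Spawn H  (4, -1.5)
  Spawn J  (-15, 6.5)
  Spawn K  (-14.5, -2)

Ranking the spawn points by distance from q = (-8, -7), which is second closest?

Spawn B

Compare squared distances (the ordering matches that of the actual distances):
d²(q, Spawn A) = (-8−(-10))² + (-7−(-17))² = 4 + 100 = 104
d²(q, Spawn B) = (-8−(-5.5))² + (-7−0)² = 6.25 + 49 = 55.25
d²(q, Spawn C) = (-8−13.5)² + (-7−4)² = 462.25 + 121 = 583.25
d²(q, Spawn D) = (-8−(-10))² + (-7−12.5)² = 4 + 380.25 = 384.25
d²(q, Spawn E) = (-8−(-12.5))² + (-7−(-9.5))² = 20.25 + 6.25 = 26.5
d²(q, Spawn F) = (-8−(-10.5))² + (-7−0.5)² = 6.25 + 56.25 = 62.5
d²(q, Spawn G) = (-8−12)² + (-7−2)² = 400 + 81 = 481
d²(q, Spawn H) = (-8−4)² + (-7−(-1.5))² = 144 + 30.25 = 174.25
d²(q, Spawn J) = (-8−(-15))² + (-7−6.5)² = 49 + 182.25 = 231.25
d²(q, Spawn K) = (-8−(-14.5))² + (-7−(-2))² = 42.25 + 25 = 67.25
Sorted ascending: Spawn E, Spawn B, Spawn F, … — the second-nearest is Spawn B.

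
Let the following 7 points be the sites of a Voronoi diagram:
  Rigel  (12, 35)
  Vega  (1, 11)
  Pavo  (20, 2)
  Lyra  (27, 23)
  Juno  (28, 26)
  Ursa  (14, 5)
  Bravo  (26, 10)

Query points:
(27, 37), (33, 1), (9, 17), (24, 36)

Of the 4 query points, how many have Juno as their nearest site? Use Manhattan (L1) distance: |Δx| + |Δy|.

1

(27, 37) — d to each: Rigel:17, Vega:52, Pavo:42, Lyra:14, Juno:12, Ursa:45, Bravo:28 → nearest is Juno
(33, 1) — d to each: Rigel:55, Vega:42, Pavo:14, Lyra:28, Juno:30, Ursa:23, Bravo:16 → nearest is Pavo
(9, 17) — d to each: Rigel:21, Vega:14, Pavo:26, Lyra:24, Juno:28, Ursa:17, Bravo:24 → nearest is Vega
(24, 36) — d to each: Rigel:13, Vega:48, Pavo:38, Lyra:16, Juno:14, Ursa:41, Bravo:28 → nearest is Rigel
1 of the 4 points has Juno as nearest.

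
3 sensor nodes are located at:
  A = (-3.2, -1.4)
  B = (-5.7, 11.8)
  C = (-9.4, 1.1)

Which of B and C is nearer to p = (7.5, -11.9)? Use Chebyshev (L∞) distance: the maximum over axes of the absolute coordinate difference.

d(p,B) = max(13.2, 23.7) = 23.7
d(p,C) = max(16.9, 13) = 16.9
23.7 > 16.9, so C is closer.

C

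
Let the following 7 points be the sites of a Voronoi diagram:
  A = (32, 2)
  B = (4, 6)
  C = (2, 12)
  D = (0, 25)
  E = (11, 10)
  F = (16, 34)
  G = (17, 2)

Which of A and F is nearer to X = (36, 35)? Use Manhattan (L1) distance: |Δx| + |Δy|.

F

d(X,A) = |36−32| + |35−2| = 4 + 33 = 37
d(X,F) = |36−16| + |35−34| = 20 + 1 = 21
37 > 21, so F is closer.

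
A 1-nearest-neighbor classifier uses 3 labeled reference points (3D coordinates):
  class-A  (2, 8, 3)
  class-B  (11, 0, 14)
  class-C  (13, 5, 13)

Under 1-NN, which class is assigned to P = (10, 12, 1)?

Since √ is increasing, it suffices to compare squared distances:
d²(P, class-A) = (10−2)² + (12−8)² + (1−3)² = 64 + 16 + 4 = 84
d²(P, class-B) = (10−11)² + (12−0)² + (1−14)² = 1 + 144 + 169 = 314
d²(P, class-C) = (10−13)² + (12−5)² + (1−13)² = 9 + 49 + 144 = 202
The smallest is to class-A, so P lies in the Voronoi region of class-A.

class-A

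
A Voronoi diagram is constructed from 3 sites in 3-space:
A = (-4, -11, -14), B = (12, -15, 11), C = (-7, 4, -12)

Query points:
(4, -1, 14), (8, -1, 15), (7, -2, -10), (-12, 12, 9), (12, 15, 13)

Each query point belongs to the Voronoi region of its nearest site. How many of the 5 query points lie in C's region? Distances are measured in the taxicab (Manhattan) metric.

2

(4, -1, 14) — d to each: A:46, B:25, C:42 → nearest is B
(8, -1, 15) — d to each: A:51, B:22, C:47 → nearest is B
(7, -2, -10) — d to each: A:24, B:39, C:22 → nearest is C
(-12, 12, 9) — d to each: A:54, B:53, C:34 → nearest is C
(12, 15, 13) — d to each: A:69, B:32, C:55 → nearest is B
2 of the 5 points have C as nearest.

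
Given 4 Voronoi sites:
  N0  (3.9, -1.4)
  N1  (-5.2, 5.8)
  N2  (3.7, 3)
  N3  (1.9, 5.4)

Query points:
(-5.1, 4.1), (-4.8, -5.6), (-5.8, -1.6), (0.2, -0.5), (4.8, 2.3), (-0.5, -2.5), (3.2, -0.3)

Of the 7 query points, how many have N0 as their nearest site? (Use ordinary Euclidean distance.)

(-5.1, 4.1) — d² to each: N0:111.25, N1:2.9, N2:78.65, N3:50.69 → nearest is N1
(-4.8, -5.6) — d² to each: N0:93.33, N1:130.12, N2:146.21, N3:165.89 → nearest is N0
(-5.8, -1.6) — d² to each: N0:94.13, N1:55.12, N2:111.41, N3:108.29 → nearest is N1
(0.2, -0.5) — d² to each: N0:14.5, N1:68.85, N2:24.5, N3:37.7 → nearest is N0
(4.8, 2.3) — d² to each: N0:14.5, N1:112.25, N2:1.7, N3:18.02 → nearest is N2
(-0.5, -2.5) — d² to each: N0:20.57, N1:90.98, N2:47.89, N3:68.17 → nearest is N0
(3.2, -0.3) — d² to each: N0:1.7, N1:107.77, N2:11.14, N3:34.18 → nearest is N0
4 of the 7 points have N0 as nearest.

4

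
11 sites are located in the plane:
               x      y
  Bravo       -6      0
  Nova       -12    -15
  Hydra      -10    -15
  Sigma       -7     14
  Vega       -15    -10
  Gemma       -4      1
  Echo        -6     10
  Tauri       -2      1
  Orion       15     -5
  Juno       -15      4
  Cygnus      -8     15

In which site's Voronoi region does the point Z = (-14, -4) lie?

Compare squared distances (the ordering matches that of the actual distances):
d²(Z, Bravo) = (-14−(-6))² + (-4−0)² = 64 + 16 = 80
d²(Z, Nova) = (-14−(-12))² + (-4−(-15))² = 4 + 121 = 125
d²(Z, Hydra) = (-14−(-10))² + (-4−(-15))² = 16 + 121 = 137
d²(Z, Sigma) = (-14−(-7))² + (-4−14)² = 49 + 324 = 373
d²(Z, Vega) = (-14−(-15))² + (-4−(-10))² = 1 + 36 = 37
d²(Z, Gemma) = (-14−(-4))² + (-4−1)² = 100 + 25 = 125
d²(Z, Echo) = (-14−(-6))² + (-4−10)² = 64 + 196 = 260
d²(Z, Tauri) = (-14−(-2))² + (-4−1)² = 144 + 25 = 169
d²(Z, Orion) = (-14−15)² + (-4−(-5))² = 841 + 1 = 842
d²(Z, Juno) = (-14−(-15))² + (-4−4)² = 1 + 64 = 65
d²(Z, Cygnus) = (-14−(-8))² + (-4−15)² = 36 + 361 = 397
Minimum is at Vega.

Vega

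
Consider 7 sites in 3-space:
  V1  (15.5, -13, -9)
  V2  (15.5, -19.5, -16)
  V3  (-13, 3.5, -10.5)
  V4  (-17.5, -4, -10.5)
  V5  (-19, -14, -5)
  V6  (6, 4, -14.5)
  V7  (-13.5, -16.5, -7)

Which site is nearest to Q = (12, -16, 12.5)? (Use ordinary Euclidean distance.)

Compare squared distances (the ordering matches that of the actual distances):
|QV1|² = (12−15.5)² + (-16−(-13))² + (12.5−(-9))² = 12.25 + 9 + 462.25 = 483.5
|QV2|² = (12−15.5)² + (-16−(-19.5))² + (12.5−(-16))² = 12.25 + 12.25 + 812.25 = 836.75
|QV3|² = (12−(-13))² + (-16−3.5)² + (12.5−(-10.5))² = 625 + 380.25 + 529 = 1534.25
|QV4|² = (12−(-17.5))² + (-16−(-4))² + (12.5−(-10.5))² = 870.25 + 144 + 529 = 1543.25
|QV5|² = (12−(-19))² + (-16−(-14))² + (12.5−(-5))² = 961 + 4 + 306.25 = 1271.25
|QV6|² = (12−6)² + (-16−4)² + (12.5−(-14.5))² = 36 + 400 + 729 = 1165
|QV7|² = (12−(-13.5))² + (-16−(-16.5))² + (12.5−(-7))² = 650.25 + 0.25 + 380.25 = 1030.75
The smallest is to V1, so Q lies in the Voronoi region of V1.

V1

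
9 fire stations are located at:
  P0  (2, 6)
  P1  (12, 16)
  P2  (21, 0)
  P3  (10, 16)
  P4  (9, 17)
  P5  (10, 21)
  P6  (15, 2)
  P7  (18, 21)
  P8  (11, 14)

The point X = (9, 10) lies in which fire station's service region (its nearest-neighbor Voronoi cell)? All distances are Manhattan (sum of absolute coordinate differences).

d(X,P0) = |9−2| + |10−6| = 7 + 4 = 11
d(X,P1) = |9−12| + |10−16| = 3 + 6 = 9
d(X,P2) = |9−21| + |10−0| = 12 + 10 = 22
d(X,P3) = |9−10| + |10−16| = 1 + 6 = 7
d(X,P4) = |9−9| + |10−17| = 0 + 7 = 7
d(X,P5) = |9−10| + |10−21| = 1 + 11 = 12
d(X,P6) = |9−15| + |10−2| = 6 + 8 = 14
d(X,P7) = |9−18| + |10−21| = 9 + 11 = 20
d(X,P8) = |9−11| + |10−14| = 2 + 4 = 6
The smallest is to P8, so X lies in the Voronoi region of P8.

P8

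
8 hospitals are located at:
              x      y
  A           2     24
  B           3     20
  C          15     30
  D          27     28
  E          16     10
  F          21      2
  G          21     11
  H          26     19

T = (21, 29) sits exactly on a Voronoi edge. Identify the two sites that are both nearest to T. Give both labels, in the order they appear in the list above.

Squared distances from T to each site:
|TA|² = 361 + 25 = 386
|TB|² = 324 + 81 = 405
|TC|² = 36 + 1 = 37
|TD|² = 36 + 1 = 37
|TE|² = 25 + 361 = 386
|TF|² = 0 + 729 = 729
|TG|² = 0 + 324 = 324
|TH|² = 25 + 100 = 125
T is equidistant from C and D (both at squared distance 37), and every other site is strictly farther — so T lies on the C–D Voronoi edge.

C and D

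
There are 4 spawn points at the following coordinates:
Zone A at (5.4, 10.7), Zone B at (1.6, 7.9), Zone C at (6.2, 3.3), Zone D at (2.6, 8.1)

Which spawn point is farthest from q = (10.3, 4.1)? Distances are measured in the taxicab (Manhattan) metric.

d(q, Zone A) = |10.3−5.4| + |4.1−10.7| = 4.9 + 6.6 = 11.5
d(q, Zone B) = |10.3−1.6| + |4.1−7.9| = 8.7 + 3.8 = 12.5
d(q, Zone C) = |10.3−6.2| + |4.1−3.3| = 4.1 + 0.8 = 4.9
d(q, Zone D) = |10.3−2.6| + |4.1−8.1| = 7.7 + 4 = 11.7
The largest is to Zone B.

Zone B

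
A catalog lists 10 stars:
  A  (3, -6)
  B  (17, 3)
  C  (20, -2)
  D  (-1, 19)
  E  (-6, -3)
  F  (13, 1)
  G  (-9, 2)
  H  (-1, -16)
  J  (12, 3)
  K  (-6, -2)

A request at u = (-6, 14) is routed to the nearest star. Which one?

D

Compare squared distances (the ordering matches that of the actual distances):
|uA|² = (-6−3)² + (14−(-6))² = 81 + 400 = 481
|uB|² = (-6−17)² + (14−3)² = 529 + 121 = 650
|uC|² = (-6−20)² + (14−(-2))² = 676 + 256 = 932
|uD|² = (-6−(-1))² + (14−19)² = 25 + 25 = 50
|uE|² = (-6−(-6))² + (14−(-3))² = 0 + 289 = 289
|uF|² = (-6−13)² + (14−1)² = 361 + 169 = 530
|uG|² = (-6−(-9))² + (14−2)² = 9 + 144 = 153
|uH|² = (-6−(-1))² + (14−(-16))² = 25 + 900 = 925
|uJ|² = (-6−12)² + (14−3)² = 324 + 121 = 445
|uK|² = (-6−(-6))² + (14−(-2))² = 0 + 256 = 256
D is nearest.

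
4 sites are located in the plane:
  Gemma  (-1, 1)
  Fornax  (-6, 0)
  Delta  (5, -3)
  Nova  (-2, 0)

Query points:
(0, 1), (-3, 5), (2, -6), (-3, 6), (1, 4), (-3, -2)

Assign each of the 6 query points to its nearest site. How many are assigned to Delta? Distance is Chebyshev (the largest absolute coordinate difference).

1

(0, 1) — d to each: Gemma:1, Fornax:6, Delta:5, Nova:2 → nearest is Gemma
(-3, 5) — d to each: Gemma:4, Fornax:5, Delta:8, Nova:5 → nearest is Gemma
(2, -6) — d to each: Gemma:7, Fornax:8, Delta:3, Nova:6 → nearest is Delta
(-3, 6) — d to each: Gemma:5, Fornax:6, Delta:9, Nova:6 → nearest is Gemma
(1, 4) — d to each: Gemma:3, Fornax:7, Delta:7, Nova:4 → nearest is Gemma
(-3, -2) — d to each: Gemma:3, Fornax:3, Delta:8, Nova:2 → nearest is Nova
1 of the 6 points has Delta as nearest.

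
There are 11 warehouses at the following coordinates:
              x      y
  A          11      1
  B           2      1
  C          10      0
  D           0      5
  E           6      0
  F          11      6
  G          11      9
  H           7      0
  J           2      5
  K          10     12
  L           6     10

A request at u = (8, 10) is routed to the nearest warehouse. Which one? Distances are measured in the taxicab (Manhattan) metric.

d(u,A) = |8−11| + |10−1| = 3 + 9 = 12
d(u,B) = |8−2| + |10−1| = 6 + 9 = 15
d(u,C) = |8−10| + |10−0| = 2 + 10 = 12
d(u,D) = |8−0| + |10−5| = 8 + 5 = 13
d(u,E) = |8−6| + |10−0| = 2 + 10 = 12
d(u,F) = |8−11| + |10−6| = 3 + 4 = 7
d(u,G) = |8−11| + |10−9| = 3 + 1 = 4
d(u,H) = |8−7| + |10−0| = 1 + 10 = 11
d(u,J) = |8−2| + |10−5| = 6 + 5 = 11
d(u,K) = |8−10| + |10−12| = 2 + 2 = 4
d(u,L) = |8−6| + |10−10| = 2 + 0 = 2
Minimum is at L.

L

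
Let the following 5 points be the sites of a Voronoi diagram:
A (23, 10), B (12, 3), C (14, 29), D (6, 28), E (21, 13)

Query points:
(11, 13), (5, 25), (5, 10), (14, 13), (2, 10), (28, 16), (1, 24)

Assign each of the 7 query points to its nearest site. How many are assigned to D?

(11, 13) — d² to each: A:153, B:101, C:265, D:250, E:100 → nearest is E
(5, 25) — d² to each: A:549, B:533, C:97, D:10, E:400 → nearest is D
(5, 10) — d² to each: A:324, B:98, C:442, D:325, E:265 → nearest is B
(14, 13) — d² to each: A:90, B:104, C:256, D:289, E:49 → nearest is E
(2, 10) — d² to each: A:441, B:149, C:505, D:340, E:370 → nearest is B
(28, 16) — d² to each: A:61, B:425, C:365, D:628, E:58 → nearest is E
(1, 24) — d² to each: A:680, B:562, C:194, D:41, E:521 → nearest is D
2 of the 7 points have D as nearest.

2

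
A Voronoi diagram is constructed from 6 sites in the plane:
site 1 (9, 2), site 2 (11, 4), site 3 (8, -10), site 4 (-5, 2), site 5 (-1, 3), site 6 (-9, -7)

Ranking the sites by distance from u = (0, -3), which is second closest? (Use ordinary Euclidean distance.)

Squared Euclidean distances:
d²(u, site 1) = (0−9)² + (-3−2)² = 81 + 25 = 106
d²(u, site 2) = (0−11)² + (-3−4)² = 121 + 49 = 170
d²(u, site 3) = (0−8)² + (-3−(-10))² = 64 + 49 = 113
d²(u, site 4) = (0−(-5))² + (-3−2)² = 25 + 25 = 50
d²(u, site 5) = (0−(-1))² + (-3−3)² = 1 + 36 = 37
d²(u, site 6) = (0−(-9))² + (-3−(-7))² = 81 + 16 = 97
Sorted ascending: site 5, site 4, site 6, … — the second-nearest is site 4.

site 4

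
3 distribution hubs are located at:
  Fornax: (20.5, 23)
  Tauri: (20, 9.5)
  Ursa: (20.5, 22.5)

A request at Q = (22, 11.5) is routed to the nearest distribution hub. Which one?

Squared Euclidean distances:
d²(Q, Fornax) = 2.25 + 132.25 = 134.5
d²(Q, Tauri) = 4 + 4 = 8
d²(Q, Ursa) = 2.25 + 121 = 123.25
The smallest is to Tauri, so Q lies in the Voronoi region of Tauri.

Tauri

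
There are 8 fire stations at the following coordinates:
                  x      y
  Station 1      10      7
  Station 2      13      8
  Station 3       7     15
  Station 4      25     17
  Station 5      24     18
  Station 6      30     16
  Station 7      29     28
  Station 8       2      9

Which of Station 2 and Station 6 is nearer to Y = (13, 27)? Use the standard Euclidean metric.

Station 2

Compare squared distances:
d²(Y, Station 2) = (13−13)² + (27−8)² = 0 + 361 = 361
d²(Y, Station 6) = (13−30)² + (27−16)² = 289 + 121 = 410
361 < 410, so Station 2 is closer.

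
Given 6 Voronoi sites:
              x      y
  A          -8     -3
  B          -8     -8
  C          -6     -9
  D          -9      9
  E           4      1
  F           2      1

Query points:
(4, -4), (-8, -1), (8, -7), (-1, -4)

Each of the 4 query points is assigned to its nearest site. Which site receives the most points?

(4, -4) — d² to each: A:145, B:160, C:125, D:338, E:25, F:29 → nearest is E
(-8, -1) — d² to each: A:4, B:49, C:68, D:101, E:148, F:104 → nearest is A
(8, -7) — d² to each: A:272, B:257, C:200, D:545, E:80, F:100 → nearest is E
(-1, -4) — d² to each: A:50, B:65, C:50, D:233, E:50, F:34 → nearest is F
Tally — A:1, E:2, F:1. E captures the most (2).

E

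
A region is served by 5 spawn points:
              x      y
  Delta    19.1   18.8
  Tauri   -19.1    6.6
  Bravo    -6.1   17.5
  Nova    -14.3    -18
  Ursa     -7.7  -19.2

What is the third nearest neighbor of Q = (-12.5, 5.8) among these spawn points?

Nova

Compare squared distances (the ordering matches that of the actual distances):
d²(Q, Delta) = (-12.5−19.1)² + (5.8−18.8)² = 998.56 + 169 = 1167.56
d²(Q, Tauri) = (-12.5−(-19.1))² + (5.8−6.6)² = 43.56 + 0.64 = 44.2
d²(Q, Bravo) = (-12.5−(-6.1))² + (5.8−17.5)² = 40.96 + 136.89 = 177.85
d²(Q, Nova) = (-12.5−(-14.3))² + (5.8−(-18))² = 3.24 + 566.44 = 569.68
d²(Q, Ursa) = (-12.5−(-7.7))² + (5.8−(-19.2))² = 23.04 + 625 = 648.04
Sorted ascending: Tauri, Bravo, Nova, Ursa, … — the third-nearest is Nova.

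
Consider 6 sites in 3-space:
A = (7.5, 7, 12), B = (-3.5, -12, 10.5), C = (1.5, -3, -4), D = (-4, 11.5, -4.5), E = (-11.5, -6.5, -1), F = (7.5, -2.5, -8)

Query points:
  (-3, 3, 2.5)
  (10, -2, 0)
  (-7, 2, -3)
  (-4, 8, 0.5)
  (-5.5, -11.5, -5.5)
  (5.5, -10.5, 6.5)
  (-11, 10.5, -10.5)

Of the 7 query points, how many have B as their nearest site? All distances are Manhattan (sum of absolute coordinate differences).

(-3, 3, 2.5) — d to each: A:24, B:23.5, C:17, D:16.5, E:21.5, F:26.5 → nearest is D
(10, -2, 0) — d to each: A:23.5, B:34, C:13.5, D:32, E:27, F:11 → nearest is F
(-7, 2, -3) — d to each: A:34.5, B:31, C:14.5, D:14, E:15, F:24 → nearest is D
(-4, 8, 0.5) — d to each: A:24, B:30.5, C:21, D:8.5, E:23.5, F:30.5 → nearest is D
(-5.5, -11.5, -5.5) — d to each: A:49, B:18.5, C:17, D:25.5, E:15.5, F:24.5 → nearest is E
(5.5, -10.5, 6.5) — d to each: A:25, B:14.5, C:22, D:42.5, E:28.5, F:24.5 → nearest is B
(-11, 10.5, -10.5) — d to each: A:44.5, B:51, C:32.5, D:14, E:27, F:34 → nearest is D
1 of the 7 points has B as nearest.

1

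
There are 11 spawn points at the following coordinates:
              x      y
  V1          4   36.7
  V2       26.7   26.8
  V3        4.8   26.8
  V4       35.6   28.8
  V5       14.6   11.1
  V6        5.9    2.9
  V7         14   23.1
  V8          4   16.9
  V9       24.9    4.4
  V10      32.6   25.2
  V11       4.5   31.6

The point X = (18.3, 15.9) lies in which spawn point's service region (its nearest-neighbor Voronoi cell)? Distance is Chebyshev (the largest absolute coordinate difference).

V5

d(X,V1) = max(14.3, 20.8) = 20.8
d(X,V2) = max(8.4, 10.9) = 10.9
d(X,V3) = max(13.5, 10.9) = 13.5
d(X,V4) = max(17.3, 12.9) = 17.3
d(X,V5) = max(3.7, 4.8) = 4.8
d(X,V6) = max(12.4, 13) = 13
d(X,V7) = max(4.3, 7.2) = 7.2
d(X,V8) = max(14.3, 1) = 14.3
d(X,V9) = max(6.6, 11.5) = 11.5
d(X, V10) = max(14.3, 9.3) = 14.3
d(X, V11) = max(13.8, 15.7) = 15.7
V5 is nearest.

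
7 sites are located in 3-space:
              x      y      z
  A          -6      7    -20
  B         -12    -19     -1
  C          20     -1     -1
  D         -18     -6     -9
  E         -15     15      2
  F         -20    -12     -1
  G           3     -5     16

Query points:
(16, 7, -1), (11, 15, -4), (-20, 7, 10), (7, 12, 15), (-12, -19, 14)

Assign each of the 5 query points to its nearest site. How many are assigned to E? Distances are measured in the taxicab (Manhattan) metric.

1

(16, 7, -1) — d to each: A:41, B:54, C:12, D:55, E:42, F:55, G:42 → nearest is C
(11, 15, -4) — d to each: A:41, B:60, C:28, D:55, E:32, F:61, G:48 → nearest is C
(-20, 7, 10) — d to each: A:44, B:45, C:59, D:34, E:21, F:30, G:41 → nearest is E
(7, 12, 15) — d to each: A:53, B:66, C:42, D:67, E:38, F:67, G:22 → nearest is G
(-12, -19, 14) — d to each: A:66, B:15, C:65, D:42, E:49, F:30, G:31 → nearest is B
1 of the 5 points has E as nearest.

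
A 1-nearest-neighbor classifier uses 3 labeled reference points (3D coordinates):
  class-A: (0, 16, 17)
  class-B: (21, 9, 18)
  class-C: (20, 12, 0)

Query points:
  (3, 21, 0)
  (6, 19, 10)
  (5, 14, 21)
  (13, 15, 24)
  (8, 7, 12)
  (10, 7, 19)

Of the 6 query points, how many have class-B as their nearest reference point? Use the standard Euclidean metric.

(3, 21, 0) — d² to each: class-A:323, class-B:792, class-C:370 → nearest is class-A
(6, 19, 10) — d² to each: class-A:94, class-B:389, class-C:345 → nearest is class-A
(5, 14, 21) — d² to each: class-A:45, class-B:290, class-C:670 → nearest is class-A
(13, 15, 24) — d² to each: class-A:219, class-B:136, class-C:634 → nearest is class-B
(8, 7, 12) — d² to each: class-A:170, class-B:209, class-C:313 → nearest is class-A
(10, 7, 19) — d² to each: class-A:185, class-B:126, class-C:486 → nearest is class-B
2 of the 6 points have class-B as nearest.

2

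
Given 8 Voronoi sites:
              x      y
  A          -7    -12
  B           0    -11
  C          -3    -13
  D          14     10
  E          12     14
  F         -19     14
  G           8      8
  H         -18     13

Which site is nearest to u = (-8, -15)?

Squared Euclidean distances:
|uA|² = 1 + 9 = 10
|uB|² = 64 + 16 = 80
|uC|² = 25 + 4 = 29
|uD|² = 484 + 625 = 1109
|uE|² = 400 + 841 = 1241
|uF|² = 121 + 841 = 962
|uG|² = 256 + 529 = 785
|uH|² = 100 + 784 = 884
The smallest is to A, so u lies in the Voronoi region of A.

A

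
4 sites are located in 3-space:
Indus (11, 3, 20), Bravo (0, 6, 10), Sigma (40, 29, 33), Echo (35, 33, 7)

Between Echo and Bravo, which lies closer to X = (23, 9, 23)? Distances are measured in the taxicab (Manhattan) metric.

Bravo

d(X, Echo) = |23−35| + |9−33| + |23−7| = 12 + 24 + 16 = 52
d(X, Bravo) = |23−0| + |9−6| + |23−10| = 23 + 3 + 13 = 39
52 > 39, so Bravo is closer.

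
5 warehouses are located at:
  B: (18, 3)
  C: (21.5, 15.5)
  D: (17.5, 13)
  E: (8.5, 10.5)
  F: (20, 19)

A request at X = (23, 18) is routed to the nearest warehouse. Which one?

Squared Euclidean distances:
|XB|² = (23−18)² + (18−3)² = 25 + 225 = 250
|XC|² = (23−21.5)² + (18−15.5)² = 2.25 + 6.25 = 8.5
|XD|² = (23−17.5)² + (18−13)² = 30.25 + 25 = 55.25
|XE|² = (23−8.5)² + (18−10.5)² = 210.25 + 56.25 = 266.5
|XF|² = (23−20)² + (18−19)² = 9 + 1 = 10
Minimum is at C.

C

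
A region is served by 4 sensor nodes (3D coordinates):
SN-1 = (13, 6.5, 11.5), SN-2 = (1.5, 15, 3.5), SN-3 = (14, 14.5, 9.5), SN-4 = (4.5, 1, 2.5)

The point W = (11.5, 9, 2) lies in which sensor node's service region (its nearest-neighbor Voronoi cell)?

Squared Euclidean distances:
d²(W, SN-1) = (11.5−13)² + (9−6.5)² + (2−11.5)² = 2.25 + 6.25 + 90.25 = 98.75
d²(W, SN-2) = (11.5−1.5)² + (9−15)² + (2−3.5)² = 100 + 36 + 2.25 = 138.25
d²(W, SN-3) = (11.5−14)² + (9−14.5)² + (2−9.5)² = 6.25 + 30.25 + 56.25 = 92.75
d²(W, SN-4) = (11.5−4.5)² + (9−1)² + (2−2.5)² = 49 + 64 + 0.25 = 113.25
SN-3 is nearest.

SN-3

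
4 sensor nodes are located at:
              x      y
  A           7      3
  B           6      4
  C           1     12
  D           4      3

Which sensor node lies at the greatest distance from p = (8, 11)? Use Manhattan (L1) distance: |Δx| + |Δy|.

d(p,A) = |8−7| + |11−3| = 1 + 8 = 9
d(p,B) = |8−6| + |11−4| = 2 + 7 = 9
d(p,C) = |8−1| + |11−12| = 7 + 1 = 8
d(p,D) = |8−4| + |11−3| = 4 + 8 = 12
The largest is to D.

D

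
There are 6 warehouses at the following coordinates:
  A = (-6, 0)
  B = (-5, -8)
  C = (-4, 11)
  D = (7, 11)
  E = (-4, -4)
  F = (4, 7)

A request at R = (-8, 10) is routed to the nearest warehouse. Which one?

C

Squared Euclidean distances:
|RA|² = (-8−(-6))² + (10−0)² = 4 + 100 = 104
|RB|² = (-8−(-5))² + (10−(-8))² = 9 + 324 = 333
|RC|² = (-8−(-4))² + (10−11)² = 16 + 1 = 17
|RD|² = (-8−7)² + (10−11)² = 225 + 1 = 226
|RE|² = (-8−(-4))² + (10−(-4))² = 16 + 196 = 212
|RF|² = (-8−4)² + (10−7)² = 144 + 9 = 153
The smallest is to C, so R lies in the Voronoi region of C.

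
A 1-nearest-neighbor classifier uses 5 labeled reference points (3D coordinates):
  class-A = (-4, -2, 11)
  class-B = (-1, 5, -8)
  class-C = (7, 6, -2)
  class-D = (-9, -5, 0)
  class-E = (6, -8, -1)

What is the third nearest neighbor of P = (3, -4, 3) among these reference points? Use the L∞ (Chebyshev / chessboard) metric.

d(P, class-A) = max(7, 2, 8) = 8
d(P, class-B) = max(4, 9, 11) = 11
d(P, class-C) = max(4, 10, 5) = 10
d(P, class-D) = max(12, 1, 3) = 12
d(P, class-E) = max(3, 4, 4) = 4
Sorted ascending: class-E, class-A, class-C, class-B, … — the third-nearest is class-C.

class-C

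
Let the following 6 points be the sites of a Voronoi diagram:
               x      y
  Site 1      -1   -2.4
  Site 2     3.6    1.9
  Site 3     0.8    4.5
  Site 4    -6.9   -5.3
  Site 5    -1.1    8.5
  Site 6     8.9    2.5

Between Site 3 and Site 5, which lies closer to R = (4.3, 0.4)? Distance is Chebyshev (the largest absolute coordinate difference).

Site 3

d(R, Site 3) = max(3.5, 4.1) = 4.1
d(R, Site 5) = max(5.4, 8.1) = 8.1
4.1 < 8.1, so Site 3 is closer.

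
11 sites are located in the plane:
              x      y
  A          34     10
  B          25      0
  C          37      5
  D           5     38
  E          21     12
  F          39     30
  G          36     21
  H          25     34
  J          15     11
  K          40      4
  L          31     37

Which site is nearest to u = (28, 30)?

Compare squared distances (the ordering matches that of the actual distances):
|uA|² = 36 + 400 = 436
|uB|² = 9 + 900 = 909
|uC|² = 81 + 625 = 706
|uD|² = 529 + 64 = 593
|uE|² = 49 + 324 = 373
|uF|² = 121 + 0 = 121
|uG|² = 64 + 81 = 145
|uH|² = 9 + 16 = 25
|uJ|² = 169 + 361 = 530
|uK|² = 144 + 676 = 820
|uL|² = 9 + 49 = 58
H is nearest.

H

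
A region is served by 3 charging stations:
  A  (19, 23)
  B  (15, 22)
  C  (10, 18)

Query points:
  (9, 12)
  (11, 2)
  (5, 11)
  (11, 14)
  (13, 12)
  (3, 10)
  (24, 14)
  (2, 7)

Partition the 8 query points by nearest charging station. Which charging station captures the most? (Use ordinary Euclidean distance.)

(9, 12) — d² to each: A:221, B:136, C:37 → nearest is C
(11, 2) — d² to each: A:505, B:416, C:257 → nearest is C
(5, 11) — d² to each: A:340, B:221, C:74 → nearest is C
(11, 14) — d² to each: A:145, B:80, C:17 → nearest is C
(13, 12) — d² to each: A:157, B:104, C:45 → nearest is C
(3, 10) — d² to each: A:425, B:288, C:113 → nearest is C
(24, 14) — d² to each: A:106, B:145, C:212 → nearest is A
(2, 7) — d² to each: A:545, B:394, C:185 → nearest is C
Tally — A:1, C:7. C captures the most (7).

C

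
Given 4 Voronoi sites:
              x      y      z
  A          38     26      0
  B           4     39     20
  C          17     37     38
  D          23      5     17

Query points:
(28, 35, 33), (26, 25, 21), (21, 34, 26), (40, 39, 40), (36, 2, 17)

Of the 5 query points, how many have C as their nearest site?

3

(28, 35, 33) — d² to each: A:1270, B:761, C:150, D:1181 → nearest is C
(26, 25, 21) — d² to each: A:586, B:681, C:514, D:425 → nearest is D
(21, 34, 26) — d² to each: A:1029, B:350, C:169, D:926 → nearest is C
(40, 39, 40) — d² to each: A:1773, B:1696, C:537, D:1974 → nearest is C
(36, 2, 17) — d² to each: A:869, B:2402, C:2027, D:178 → nearest is D
3 of the 5 points have C as nearest.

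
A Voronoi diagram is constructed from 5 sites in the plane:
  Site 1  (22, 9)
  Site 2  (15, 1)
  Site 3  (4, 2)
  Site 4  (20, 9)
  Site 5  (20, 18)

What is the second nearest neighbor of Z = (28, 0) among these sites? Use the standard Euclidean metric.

Squared Euclidean distances:
d²(Z, Site 1) = (28−22)² + (0−9)² = 36 + 81 = 117
d²(Z, Site 2) = (28−15)² + (0−1)² = 169 + 1 = 170
d²(Z, Site 3) = (28−4)² + (0−2)² = 576 + 4 = 580
d²(Z, Site 4) = (28−20)² + (0−9)² = 64 + 81 = 145
d²(Z, Site 5) = (28−20)² + (0−18)² = 64 + 324 = 388
Sorted ascending: Site 1, Site 4, Site 2, … — the second-nearest is Site 4.

Site 4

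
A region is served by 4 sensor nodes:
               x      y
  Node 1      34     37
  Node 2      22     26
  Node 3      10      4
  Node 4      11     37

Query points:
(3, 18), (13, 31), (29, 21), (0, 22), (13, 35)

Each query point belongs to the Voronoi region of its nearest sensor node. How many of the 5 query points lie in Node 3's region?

1

(3, 18) — d² to each: Node 1:1322, Node 2:425, Node 3:245, Node 4:425 → nearest is Node 3
(13, 31) — d² to each: Node 1:477, Node 2:106, Node 3:738, Node 4:40 → nearest is Node 4
(29, 21) — d² to each: Node 1:281, Node 2:74, Node 3:650, Node 4:580 → nearest is Node 2
(0, 22) — d² to each: Node 1:1381, Node 2:500, Node 3:424, Node 4:346 → nearest is Node 4
(13, 35) — d² to each: Node 1:445, Node 2:162, Node 3:970, Node 4:8 → nearest is Node 4
1 of the 5 points has Node 3 as nearest.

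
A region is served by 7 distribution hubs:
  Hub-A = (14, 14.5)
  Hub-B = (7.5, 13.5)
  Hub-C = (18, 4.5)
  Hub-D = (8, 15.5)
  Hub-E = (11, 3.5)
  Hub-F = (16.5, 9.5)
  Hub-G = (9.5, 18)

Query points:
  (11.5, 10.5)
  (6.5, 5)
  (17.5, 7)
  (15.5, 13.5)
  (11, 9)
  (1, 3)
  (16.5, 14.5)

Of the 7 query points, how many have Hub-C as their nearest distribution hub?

1

(11.5, 10.5) — d² to each: Hub-A:22.25, Hub-B:25, Hub-C:78.25, Hub-D:37.25, Hub-E:49.25, Hub-F:26, Hub-G:60.25 → nearest is Hub-A
(6.5, 5) — d² to each: Hub-A:146.5, Hub-B:73.25, Hub-C:132.5, Hub-D:112.5, Hub-E:22.5, Hub-F:120.25, Hub-G:178 → nearest is Hub-E
(17.5, 7) — d² to each: Hub-A:68.5, Hub-B:142.25, Hub-C:6.5, Hub-D:162.5, Hub-E:54.5, Hub-F:7.25, Hub-G:185 → nearest is Hub-C
(15.5, 13.5) — d² to each: Hub-A:3.25, Hub-B:64, Hub-C:87.25, Hub-D:60.25, Hub-E:120.25, Hub-F:17, Hub-G:56.25 → nearest is Hub-A
(11, 9) — d² to each: Hub-A:39.25, Hub-B:32.5, Hub-C:69.25, Hub-D:51.25, Hub-E:30.25, Hub-F:30.5, Hub-G:83.25 → nearest is Hub-E
(1, 3) — d² to each: Hub-A:301.25, Hub-B:152.5, Hub-C:291.25, Hub-D:205.25, Hub-E:100.25, Hub-F:282.5, Hub-G:297.25 → nearest is Hub-E
(16.5, 14.5) — d² to each: Hub-A:6.25, Hub-B:82, Hub-C:102.25, Hub-D:73.25, Hub-E:151.25, Hub-F:25, Hub-G:61.25 → nearest is Hub-A
1 of the 7 points has Hub-C as nearest.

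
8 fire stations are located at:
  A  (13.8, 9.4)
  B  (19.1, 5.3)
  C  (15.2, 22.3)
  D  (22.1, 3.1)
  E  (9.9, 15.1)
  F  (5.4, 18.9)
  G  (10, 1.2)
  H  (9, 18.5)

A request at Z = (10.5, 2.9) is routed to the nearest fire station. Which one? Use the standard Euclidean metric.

Compare squared distances (the ordering matches that of the actual distances):
|ZA|² = 10.89 + 42.25 = 53.14
|ZB|² = 73.96 + 5.76 = 79.72
|ZC|² = 22.09 + 376.36 = 398.45
|ZD|² = 134.56 + 0.04 = 134.6
|ZE|² = 0.36 + 148.84 = 149.2
|ZF|² = 26.01 + 256 = 282.01
|ZG|² = 0.25 + 2.89 = 3.14
|ZH|² = 2.25 + 243.36 = 245.61
G is nearest.

G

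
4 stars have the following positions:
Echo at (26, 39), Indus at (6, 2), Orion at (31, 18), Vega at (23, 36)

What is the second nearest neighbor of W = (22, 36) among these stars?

Echo

Compare squared distances (the ordering matches that of the actual distances):
d²(W, Echo) = (22−26)² + (36−39)² = 16 + 9 = 25
d²(W, Indus) = (22−6)² + (36−2)² = 256 + 1156 = 1412
d²(W, Orion) = (22−31)² + (36−18)² = 81 + 324 = 405
d²(W, Vega) = (22−23)² + (36−36)² = 1 + 0 = 1
Sorted ascending: Vega, Echo, Orion, … — the second-nearest is Echo.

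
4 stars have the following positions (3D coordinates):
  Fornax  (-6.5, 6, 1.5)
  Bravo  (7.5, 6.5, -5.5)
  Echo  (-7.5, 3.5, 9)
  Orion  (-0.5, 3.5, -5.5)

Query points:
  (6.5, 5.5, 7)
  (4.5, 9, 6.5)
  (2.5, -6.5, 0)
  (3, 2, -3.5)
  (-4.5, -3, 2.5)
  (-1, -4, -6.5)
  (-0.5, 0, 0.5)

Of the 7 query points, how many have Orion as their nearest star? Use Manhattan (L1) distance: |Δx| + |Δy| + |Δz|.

(6.5, 5.5, 7) — d to each: Fornax:19, Bravo:14.5, Echo:18, Orion:21.5 → nearest is Bravo
(4.5, 9, 6.5) — d to each: Fornax:19, Bravo:17.5, Echo:20, Orion:22.5 → nearest is Bravo
(2.5, -6.5, 0) — d to each: Fornax:23, Bravo:23.5, Echo:29, Orion:18.5 → nearest is Orion
(3, 2, -3.5) — d to each: Fornax:18.5, Bravo:11, Echo:24.5, Orion:7 → nearest is Orion
(-4.5, -3, 2.5) — d to each: Fornax:12, Bravo:29.5, Echo:16, Orion:18.5 → nearest is Fornax
(-1, -4, -6.5) — d to each: Fornax:23.5, Bravo:20, Echo:29.5, Orion:9 → nearest is Orion
(-0.5, 0, 0.5) — d to each: Fornax:13, Bravo:20.5, Echo:19, Orion:9.5 → nearest is Orion
4 of the 7 points have Orion as nearest.

4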